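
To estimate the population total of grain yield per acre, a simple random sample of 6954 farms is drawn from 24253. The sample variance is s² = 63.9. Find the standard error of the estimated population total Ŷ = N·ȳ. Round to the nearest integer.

1963

Var(Ŷ) = N²·Var(ȳ) = N²·(1 − n/N)·s²/n.
f = 6954/24253 = 0.28672742; Var(ȳ) = 0.71327258·63.9/6954 = 0.0065542304.
Var(Ŷ) = 24253² · 0.0065542304 = 3.8552508 × 10^6.
SE(Ŷ) = √(3.8552508 × 10^6) = 1963.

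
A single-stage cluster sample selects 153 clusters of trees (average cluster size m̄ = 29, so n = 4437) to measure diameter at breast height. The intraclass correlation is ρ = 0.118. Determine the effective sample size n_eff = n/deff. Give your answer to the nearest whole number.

1031

deff = 1 + (29 − 1)·0.118 = 1 + 3.304 = 4.304.
n_eff = 4437 / 4.304 = 1031.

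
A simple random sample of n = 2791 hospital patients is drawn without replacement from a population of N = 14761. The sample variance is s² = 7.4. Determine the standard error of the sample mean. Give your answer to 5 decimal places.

0.04637

Under SRS without replacement, Var(ȳ) = (1 − f)·s²/n with f = n/N = 2791/14761 = 0.18907933.
Var(ȳ) = (1 − 0.18907933)·7.4/2791 = 0.81092067·0.0026513794 = 0.0021500584.
SE(ȳ) = √(0.0021500584) = 0.04637.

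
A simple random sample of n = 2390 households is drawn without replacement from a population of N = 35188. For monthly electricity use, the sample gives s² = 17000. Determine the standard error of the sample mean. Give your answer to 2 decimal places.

Under SRS without replacement, Var(ȳ) = (1 − f)·s²/n with f = n/N = 2390/35188 = 0.06792088.
Var(ȳ) = (1 − 0.06792088)·17000/2390 = 0.93207912·7.1129707 = 6.6298515.
SE(ȳ) = √(6.6298515) = 2.57.

2.57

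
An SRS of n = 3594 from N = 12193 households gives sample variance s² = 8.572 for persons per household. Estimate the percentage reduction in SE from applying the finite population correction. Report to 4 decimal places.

16.0214

f = n/N = 3594/12193 = 0.29475929.
SE_no-fpc = √(s²/n) = 0.048837345; SE_fpc = √((1−f)s²/n) = 0.041012924.
Ratio = √(1−f) = 0.83978611. Reduction = 100·(1 − 0.83978611) = 16.0214%.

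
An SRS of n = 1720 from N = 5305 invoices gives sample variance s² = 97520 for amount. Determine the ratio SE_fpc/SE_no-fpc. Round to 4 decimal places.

0.8221

f = n/N = 1720/5305 = 0.32422243.
SE_no-fpc = √(s²/n) = 7.5297858; SE_fpc = √((1−f)s²/n) = 6.1899125.
Ratio = √(1−f) = 0.82205691.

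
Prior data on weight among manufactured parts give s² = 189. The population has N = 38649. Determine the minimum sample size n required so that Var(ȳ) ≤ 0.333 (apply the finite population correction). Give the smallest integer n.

Without fpc, n₀ = s²/D = 189/0.333 = 567.5676.
With fpc, (1 − n/N)·s²/n ≤ D requires n ≥ n₀/(1 + n₀/N) = 567.5676/(1 + 567.5676/38649) = 559.3534.
Rounding up, n = 560.

560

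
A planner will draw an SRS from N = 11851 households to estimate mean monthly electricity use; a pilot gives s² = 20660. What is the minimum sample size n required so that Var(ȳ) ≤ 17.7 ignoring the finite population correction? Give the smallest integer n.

1168

Without fpc, n₀ = s²/D = 20660/17.7 = 1167.2316.
Rounding up, n = 1168.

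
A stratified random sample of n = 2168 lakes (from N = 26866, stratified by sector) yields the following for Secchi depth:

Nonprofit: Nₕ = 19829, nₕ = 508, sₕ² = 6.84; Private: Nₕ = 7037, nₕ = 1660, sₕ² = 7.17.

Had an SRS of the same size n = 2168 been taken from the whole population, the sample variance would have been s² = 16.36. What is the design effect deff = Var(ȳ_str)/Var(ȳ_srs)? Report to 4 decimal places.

Var(ȳ_str) = Σ Wₕ²(1−fₕ)sₕ²/nₕ with Wₕ = Nₕ/26866:
  Nonprofit: (19829/26866)²·(1−508/19829)·6.84/508 = 0.0071468848
  Private: (7037/26866)²·(1−1660/7037)·7.17/1660 = 2.2642931 × 10^-4
  → Var(ȳ_str) = 0.0073733141.
Var(ȳ_srs) = (1 − 2168/26866)·16.36/2168 = 0.0069371773.
deff = 0.0073733141 / 0.0069371773 = 1.0629.

1.0629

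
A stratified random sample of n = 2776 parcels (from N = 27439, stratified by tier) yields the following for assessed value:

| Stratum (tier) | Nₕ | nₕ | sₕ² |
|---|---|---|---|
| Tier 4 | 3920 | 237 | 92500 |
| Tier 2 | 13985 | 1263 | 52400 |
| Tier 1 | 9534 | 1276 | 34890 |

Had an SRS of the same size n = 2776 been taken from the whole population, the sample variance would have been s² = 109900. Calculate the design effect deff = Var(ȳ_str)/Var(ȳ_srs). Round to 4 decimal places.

Var(ȳ_str) = Σ Wₕ²(1−fₕ)sₕ²/nₕ with Wₕ = Nₕ/27439:
  Tier 4: (3920/27439)²·(1−237/3920)·92500/237 = 7.4841867
  Tier 2: (13985/27439)²·(1−1263/13985)·52400/1263 = 9.804134
  Tier 1: (9534/27439)²·(1−1276/9534)·34890/1276 = 2.8593266
  → Var(ȳ_str) = 20.147647.
Var(ȳ_srs) = (1 − 2776/27439)·109900/2776 = 35.584089.
deff = 20.147647 / 35.584089 = 0.5662.

0.5662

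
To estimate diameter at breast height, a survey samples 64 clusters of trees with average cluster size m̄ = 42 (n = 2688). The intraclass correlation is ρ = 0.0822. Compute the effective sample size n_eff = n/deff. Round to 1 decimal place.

deff = 1 + (42 − 1)·0.0822 = 1 + 3.3702 = 4.3702.
n_eff = 2688 / 4.3702 = 615.1.

615.1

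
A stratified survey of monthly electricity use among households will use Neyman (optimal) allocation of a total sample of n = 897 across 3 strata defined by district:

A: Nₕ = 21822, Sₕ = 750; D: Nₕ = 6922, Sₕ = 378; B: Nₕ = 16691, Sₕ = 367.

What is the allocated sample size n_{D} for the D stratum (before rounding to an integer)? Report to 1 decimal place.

Neyman allocation: nₕ = n·NₕSₕ / Σⱼ NⱼSⱼ.
Σ NⱼSⱼ = 21822·750 + 6922·378 + 16691·367 = 2.5108613 × 10^7.
n_{D} = 897·6922·378 / (2.5108613 × 10^7) = 93.5.

93.5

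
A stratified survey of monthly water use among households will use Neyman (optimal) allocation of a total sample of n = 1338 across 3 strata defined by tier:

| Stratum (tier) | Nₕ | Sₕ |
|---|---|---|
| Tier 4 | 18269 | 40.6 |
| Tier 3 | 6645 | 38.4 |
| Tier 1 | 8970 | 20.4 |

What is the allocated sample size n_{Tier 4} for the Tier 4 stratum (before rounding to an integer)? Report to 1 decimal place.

841.1

Neyman allocation: nₕ = n·NₕSₕ / Σⱼ NⱼSⱼ.
Σ NⱼSⱼ = 18269·40.6 + 6645·38.4 + 8970·20.4 = 1.1798774 × 10^6.
n_{Tier 4} = 1338·18269·40.6 / (1.1798774 × 10^6) = 841.1.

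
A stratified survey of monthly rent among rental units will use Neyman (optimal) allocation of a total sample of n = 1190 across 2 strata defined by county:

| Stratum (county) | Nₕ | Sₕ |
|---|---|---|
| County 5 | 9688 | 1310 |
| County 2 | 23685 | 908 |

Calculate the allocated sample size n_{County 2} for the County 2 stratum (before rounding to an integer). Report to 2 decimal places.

748.37

Neyman allocation: nₕ = n·NₕSₕ / Σⱼ NⱼSⱼ.
Σ NⱼSⱼ = 9688·1310 + 23685·908 = 3.419726 × 10^7.
n_{County 2} = 1190·23685·908 / (3.419726 × 10^7) = 748.37.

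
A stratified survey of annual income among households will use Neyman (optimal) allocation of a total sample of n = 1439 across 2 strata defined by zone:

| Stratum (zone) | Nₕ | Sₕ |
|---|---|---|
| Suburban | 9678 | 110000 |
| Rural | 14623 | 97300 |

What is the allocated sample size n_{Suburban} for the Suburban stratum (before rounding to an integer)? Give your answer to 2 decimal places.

615.88

Neyman allocation: nₕ = n·NₕSₕ / Σⱼ NⱼSⱼ.
Σ NⱼSⱼ = 9678·110000 + 14623·97300 = 2.4873979 × 10^9.
n_{Suburban} = 1439·9678·110000 / (2.4873979 × 10^9) = 615.88.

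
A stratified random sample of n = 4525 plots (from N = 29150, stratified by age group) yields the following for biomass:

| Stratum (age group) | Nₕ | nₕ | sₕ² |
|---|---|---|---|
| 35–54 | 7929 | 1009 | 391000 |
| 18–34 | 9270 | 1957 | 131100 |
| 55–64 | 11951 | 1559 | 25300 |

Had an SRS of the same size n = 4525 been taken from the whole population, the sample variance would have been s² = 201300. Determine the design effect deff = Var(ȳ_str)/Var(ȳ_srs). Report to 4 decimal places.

Var(ȳ_str) = Σ Wₕ²(1−fₕ)sₕ²/nₕ with Wₕ = Nₕ/29150:
  35–54: (7929/29150)²·(1−1009/7929)·391000/1009 = 25.022632
  18–34: (9270/29150)²·(1−1957/9270)·131100/1957 = 5.3445366
  55–64: (11951/29150)²·(1−1559/11951)·25300/1559 = 2.3719235
  → Var(ȳ_str) = 32.739092.
Var(ȳ_srs) = (1 − 4525/29150)·201300/4525 = 37.580527.
deff = 32.739092 / 37.580527 = 0.8712.

0.8712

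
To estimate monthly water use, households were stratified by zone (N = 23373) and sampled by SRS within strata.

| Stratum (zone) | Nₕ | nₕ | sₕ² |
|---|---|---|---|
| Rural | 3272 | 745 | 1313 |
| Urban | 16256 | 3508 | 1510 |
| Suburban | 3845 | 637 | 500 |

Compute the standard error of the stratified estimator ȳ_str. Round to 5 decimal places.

0.45572

Var(ȳ_str) = Σₕ Wₕ²(1 − fₕ)sₕ²/nₕ with Wₕ = Nₕ/N, N = 23373.
Rural: Wₕ = 0.13999059; term = 0.13999059²·(1 − 0.22768949)·1313/745 = 0.02667461.
Urban: Wₕ = 0.69550336; term = 0.69550336²·(1 − 0.21579724)·1510/3508 = 0.16328421.
Suburban: Wₕ = 0.16450605; term = 0.16450605²·(1 − 0.16566970)·500/637 = 0.017722801.
Sum = 0.20768162.
SE = √(0.20768162) = 0.45572.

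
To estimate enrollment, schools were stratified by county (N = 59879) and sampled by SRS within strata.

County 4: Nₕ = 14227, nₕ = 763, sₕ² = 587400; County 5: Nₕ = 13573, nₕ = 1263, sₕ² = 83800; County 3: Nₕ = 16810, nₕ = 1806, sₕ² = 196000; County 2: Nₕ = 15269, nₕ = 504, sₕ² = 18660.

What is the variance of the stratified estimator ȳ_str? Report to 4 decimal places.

Var(ȳ_str) = Σₕ Wₕ²(1 − fₕ)sₕ²/nₕ with Wₕ = Nₕ/N, N = 59879.
County 4: Wₕ = 0.23759582; term = 0.23759582²·(1 − 0.05363042)·587400/763 = 41.128963.
County 5: Wₕ = 0.22667379; term = 0.22667379²·(1 − 0.09305238)·83800/1263 = 3.0919004.
County 3: Wₕ = 0.28073281; term = 0.28073281²·(1 − 0.10743605)·196000/1806 = 7.6342085.
County 2: Wₕ = 0.25499758; term = 0.25499758²·(1 − 0.03300806)·18660/504 = 2.327963.
Sum = 54.183035.

54.1830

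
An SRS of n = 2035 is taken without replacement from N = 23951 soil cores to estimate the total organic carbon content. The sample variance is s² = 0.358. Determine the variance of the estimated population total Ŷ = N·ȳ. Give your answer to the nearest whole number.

Var(Ŷ) = N²·Var(ȳ) = N²·(1 − n/N)·s²/n.
f = 2035/23951 = 0.08496514; Var(ȳ) = 0.91503486·0.358/2035 = 1.6097419 × 10^-4.
Var(Ŷ) = 23951² · (1.6097419 × 10^-4) = 92342.909.

92343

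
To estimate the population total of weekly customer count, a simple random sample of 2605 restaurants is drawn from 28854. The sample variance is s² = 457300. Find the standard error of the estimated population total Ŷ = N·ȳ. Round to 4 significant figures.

364600

Var(Ŷ) = N²·Var(ȳ) = N²·(1 − n/N)·s²/n.
f = 2605/28854 = 0.09028211; Var(ȳ) = 0.90971789·457300/2605 = 159.69827.
Var(Ŷ) = 28854² · 159.69827 = 1.3295732 × 10^11.
SE(Ŷ) = √(1.3295732 × 10^11) = 364600.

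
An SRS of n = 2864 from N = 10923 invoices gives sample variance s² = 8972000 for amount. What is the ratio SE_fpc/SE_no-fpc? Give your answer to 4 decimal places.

0.8590

f = n/N = 2864/10923 = 0.26219903.
SE_no-fpc = √(s²/n) = 55.970363; SE_fpc = √((1−f)s²/n) = 48.075935.
Ratio = √(1−f) = 0.85895342.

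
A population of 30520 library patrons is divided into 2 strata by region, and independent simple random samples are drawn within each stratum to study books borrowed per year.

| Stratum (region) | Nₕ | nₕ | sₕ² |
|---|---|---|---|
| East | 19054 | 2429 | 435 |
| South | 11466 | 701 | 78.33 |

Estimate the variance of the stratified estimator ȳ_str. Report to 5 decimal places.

Var(ȳ_str) = Σₕ Wₕ²(1 − fₕ)sₕ²/nₕ with Wₕ = Nₕ/N, N = 30520.
East: Wₕ = 0.62431193; term = 0.62431193²·(1 − 0.12747979)·435/2429 = 0.060903254.
South: Wₕ = 0.37568807; term = 0.37568807²·(1 − 0.06113728)·78.33/701 = 0.014806998.
Sum = 0.075710252.

0.07571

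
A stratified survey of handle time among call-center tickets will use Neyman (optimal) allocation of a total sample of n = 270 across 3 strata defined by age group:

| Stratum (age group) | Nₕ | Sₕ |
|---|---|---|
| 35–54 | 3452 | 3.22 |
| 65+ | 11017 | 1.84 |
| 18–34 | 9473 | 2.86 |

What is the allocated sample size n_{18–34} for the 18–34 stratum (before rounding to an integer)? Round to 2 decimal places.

Neyman allocation: nₕ = n·NₕSₕ / Σⱼ NⱼSⱼ.
Σ NⱼSⱼ = 3452·3.22 + 11017·1.84 + 9473·2.86 = 58479.5.
n_{18–34} = 270·9473·2.86 / 58479.5 = 125.09.

125.09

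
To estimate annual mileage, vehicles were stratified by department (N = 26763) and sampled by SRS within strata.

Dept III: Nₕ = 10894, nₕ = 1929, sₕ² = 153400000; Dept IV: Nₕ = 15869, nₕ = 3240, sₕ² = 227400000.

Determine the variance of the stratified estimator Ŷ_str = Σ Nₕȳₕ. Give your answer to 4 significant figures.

Var(Ŷ_str) = Σₕ Nₕ²(1 − fₕ)sₕ²/nₕ.
Dept III: 10894²·(1 − 1929/10894)·153400000/1929 = 7.7665975 × 10^12.
Dept IV: 15869²·(1 − 3240/15869)·227400000/3240 = 1.4065785 × 10^13.
Sum = 2.1832383 × 10^13.

2.183 × 10^13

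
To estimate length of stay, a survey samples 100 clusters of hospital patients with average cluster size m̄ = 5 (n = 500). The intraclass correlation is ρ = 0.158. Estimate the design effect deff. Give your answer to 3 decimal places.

deff = 1 + (5 − 1)·0.158 = 1 + 0.632 = 1.632.

1.632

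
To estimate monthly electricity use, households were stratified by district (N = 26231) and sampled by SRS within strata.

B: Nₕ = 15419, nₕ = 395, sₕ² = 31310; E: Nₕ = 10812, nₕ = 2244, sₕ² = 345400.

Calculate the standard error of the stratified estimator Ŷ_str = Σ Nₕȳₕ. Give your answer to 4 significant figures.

Var(Ŷ_str) = Σₕ Nₕ²(1 − fₕ)sₕ²/nₕ.
B: 15419²·(1 − 395/15419)·31310/395 = 1.8362329 × 10^10.
E: 10812²·(1 − 2244/10812)·345400/2244 = 1.4258866 × 10^10.
Sum = 3.2621195 × 10^10.
SE = √(3.2621195 × 10^10) = 180600.

180600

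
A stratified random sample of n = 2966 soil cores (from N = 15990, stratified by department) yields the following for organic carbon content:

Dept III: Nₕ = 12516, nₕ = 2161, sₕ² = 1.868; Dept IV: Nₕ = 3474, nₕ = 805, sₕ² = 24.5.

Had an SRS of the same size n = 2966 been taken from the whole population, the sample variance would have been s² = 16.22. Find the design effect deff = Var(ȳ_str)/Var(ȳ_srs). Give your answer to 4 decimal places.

0.3462

Var(ȳ_str) = Σ Wₕ²(1−fₕ)sₕ²/nₕ with Wₕ = Nₕ/15990:
  Dept III: (12516/15990)²·(1−2161/12516)·1.868/2161 = 4.3816818 × 10^-4
  Dept IV: (3474/15990)²·(1−805/3474)·24.5/805 = 0.0011037016
  → Var(ȳ_str) = 0.0015418698.
Var(ȳ_srs) = (1 − 2966/15990)·16.22/2966 = 0.0044542606.
deff = 0.0015418698 / 0.0044542606 = 0.3462.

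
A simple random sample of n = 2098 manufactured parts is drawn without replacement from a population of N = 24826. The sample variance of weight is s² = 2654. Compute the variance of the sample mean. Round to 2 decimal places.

1.16

Under SRS without replacement, Var(ȳ) = (1 − f)·s²/n with f = n/N = 2098/24826 = 0.08450818.
Var(ȳ) = (1 − 0.08450818)·2654/2098 = 0.91549182·1.2650143 = 1.1581102.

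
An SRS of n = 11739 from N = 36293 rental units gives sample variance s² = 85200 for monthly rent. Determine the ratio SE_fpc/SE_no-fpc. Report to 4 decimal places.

f = n/N = 11739/36293 = 0.32345080.
SE_no-fpc = √(s²/n) = 2.6940413; SE_fpc = √((1−f)s²/n) = 2.2159193.
Ratio = √(1−f) = 0.82252611.

0.8225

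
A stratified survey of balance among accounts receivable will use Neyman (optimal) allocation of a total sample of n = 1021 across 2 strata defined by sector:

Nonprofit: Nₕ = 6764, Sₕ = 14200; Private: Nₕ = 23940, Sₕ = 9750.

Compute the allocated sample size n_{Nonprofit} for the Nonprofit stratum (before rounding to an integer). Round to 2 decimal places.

Neyman allocation: nₕ = n·NₕSₕ / Σⱼ NⱼSⱼ.
Σ NⱼSⱼ = 6764·14200 + 23940·9750 = 3.294638 × 10^8.
n_{Nonprofit} = 1021·6764·14200 / (3.294638 × 10^8) = 297.65.

297.65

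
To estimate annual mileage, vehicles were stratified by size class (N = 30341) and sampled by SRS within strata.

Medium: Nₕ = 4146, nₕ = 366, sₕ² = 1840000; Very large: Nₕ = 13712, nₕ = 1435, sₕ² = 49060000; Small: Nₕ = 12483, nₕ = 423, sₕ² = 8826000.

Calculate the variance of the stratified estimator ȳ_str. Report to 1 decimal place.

Var(ȳ_str) = Σₕ Wₕ²(1 − fₕ)sₕ²/nₕ with Wₕ = Nₕ/N, N = 30341.
Medium: Wₕ = 0.13664678; term = 0.13664678²·(1 − 0.08827786)·1840000/366 = 85.585079.
Very large: Wₕ = 0.45192973; term = 0.45192973²·(1 − 0.10465286)·49060000/1435 = 6251.8554.
Small: Wₕ = 0.41142349; term = 0.41142349²·(1 − 0.03388609)·8826000/423 = 3412.1652.
Sum = 9749.6057.

9749.6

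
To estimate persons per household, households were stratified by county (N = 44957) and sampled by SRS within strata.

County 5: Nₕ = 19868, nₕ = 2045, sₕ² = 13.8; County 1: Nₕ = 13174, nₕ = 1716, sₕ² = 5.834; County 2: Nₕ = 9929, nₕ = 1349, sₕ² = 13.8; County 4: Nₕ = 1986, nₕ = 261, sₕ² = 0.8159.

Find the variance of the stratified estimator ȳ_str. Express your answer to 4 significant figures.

0.001873

Var(ȳ_str) = Σₕ Wₕ²(1 − fₕ)sₕ²/nₕ with Wₕ = Nₕ/N, N = 44957.
County 5: Wₕ = 0.44193340; term = 0.44193340²·(1 − 0.10292933)·13.8/2045 = 0.0011822956.
County 1: Wₕ = 0.29303557; term = 0.29303557²·(1 − 0.13025657)·5.834/1716 = 2.5391068 × 10^-4.
County 2: Wₕ = 0.22085548; term = 0.22085548²·(1 − 0.13586464)·13.8/1349 = 4.3118663 × 10^-4.
County 4: Wₕ = 0.04417555; term = 0.04417555²·(1 − 0.13141994)·0.8159/261 = 5.2987097 × 10^-6.
Sum = 0.0018726916.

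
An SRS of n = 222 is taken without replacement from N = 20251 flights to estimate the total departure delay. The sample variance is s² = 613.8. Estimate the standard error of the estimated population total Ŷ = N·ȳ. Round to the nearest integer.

Var(Ŷ) = N²·Var(ȳ) = N²·(1 − n/N)·s²/n.
f = 222/20251 = 0.01096242; Var(ȳ) = 0.98903758·613.8/222 = 2.7345553.
Var(Ŷ) = 20251² · 2.7345553 = 1.1214493 × 10^9.
SE(Ŷ) = √(1.1214493 × 10^9) = 33488.

33488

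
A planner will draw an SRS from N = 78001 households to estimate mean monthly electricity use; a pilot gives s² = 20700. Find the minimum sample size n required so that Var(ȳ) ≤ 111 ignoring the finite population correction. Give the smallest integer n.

Without fpc, n₀ = s²/D = 20700/111 = 186.4865.
Rounding up, n = 187.

187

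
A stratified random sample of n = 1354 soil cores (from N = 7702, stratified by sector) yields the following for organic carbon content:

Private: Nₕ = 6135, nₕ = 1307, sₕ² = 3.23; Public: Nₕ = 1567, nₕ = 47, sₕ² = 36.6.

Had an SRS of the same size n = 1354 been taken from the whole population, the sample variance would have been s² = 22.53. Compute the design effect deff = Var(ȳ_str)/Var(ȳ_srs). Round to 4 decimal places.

Var(ȳ_str) = Σ Wₕ²(1−fₕ)sₕ²/nₕ with Wₕ = Nₕ/7702:
  Private: (6135/7702)²·(1−1307/6135)·3.23/1307 = 0.0012339619
  Public: (1567/7702)²·(1−47/1567)·36.6/47 = 0.031267185
  → Var(ȳ_str) = 0.032501147.
Var(ȳ_srs) = (1 − 1354/7702)·22.53/1354 = 0.013714372.
deff = 0.032501147 / 0.013714372 = 2.3699.

2.3699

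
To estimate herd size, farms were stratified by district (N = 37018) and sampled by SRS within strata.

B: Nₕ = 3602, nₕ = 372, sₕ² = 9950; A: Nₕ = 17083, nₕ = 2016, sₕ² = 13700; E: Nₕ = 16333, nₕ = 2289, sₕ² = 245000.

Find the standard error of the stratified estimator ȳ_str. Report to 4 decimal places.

4.4068

Var(ȳ_str) = Σₕ Wₕ²(1 − fₕ)sₕ²/nₕ with Wₕ = Nₕ/N, N = 37018.
B: Wₕ = 0.09730401; term = 0.09730401²·(1 − 0.10327596)·9950/372 = 0.22709129.
A: Wₕ = 0.46147820; term = 0.46147820²·(1 − 0.11801206)·13700/2016 = 1.2764243.
E: Wₕ = 0.44121779; term = 0.44121779²·(1 − 0.14014572)·245000/2289 = 17.916417.
Sum = 19.419933.
SE = √(19.419933) = 4.4068.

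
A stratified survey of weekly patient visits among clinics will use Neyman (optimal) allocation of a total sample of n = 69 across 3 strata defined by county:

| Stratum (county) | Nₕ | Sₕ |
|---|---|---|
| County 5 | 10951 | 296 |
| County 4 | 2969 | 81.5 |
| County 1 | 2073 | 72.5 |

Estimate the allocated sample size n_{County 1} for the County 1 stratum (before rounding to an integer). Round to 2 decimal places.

Neyman allocation: nₕ = n·NₕSₕ / Σⱼ NⱼSⱼ.
Σ NⱼSⱼ = 10951·296 + 2969·81.5 + 2073·72.5 = 3.633762 × 10^6.
n_{County 1} = 69·2073·72.5 / (3.633762 × 10^6) = 2.85.

2.85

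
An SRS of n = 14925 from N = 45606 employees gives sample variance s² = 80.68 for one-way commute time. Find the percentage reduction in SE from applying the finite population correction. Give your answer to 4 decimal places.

f = n/N = 14925/45606 = 0.32725957.
SE_no-fpc = √(s²/n) = 0.073523433; SE_fpc = √((1−f)s²/n) = 0.060304475.
Ratio = √(1−f) = 0.82020755. Reduction = 100·(1 − 0.82020755) = 17.9792%.

17.9792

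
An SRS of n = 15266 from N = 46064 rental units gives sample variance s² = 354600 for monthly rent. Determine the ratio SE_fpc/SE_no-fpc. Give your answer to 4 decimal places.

0.8177

f = n/N = 15266/46064 = 0.33140848.
SE_no-fpc = √(s²/n) = 4.8195527; SE_fpc = √((1−f)s²/n) = 3.9408252.
Ratio = √(1−f) = 0.81767446.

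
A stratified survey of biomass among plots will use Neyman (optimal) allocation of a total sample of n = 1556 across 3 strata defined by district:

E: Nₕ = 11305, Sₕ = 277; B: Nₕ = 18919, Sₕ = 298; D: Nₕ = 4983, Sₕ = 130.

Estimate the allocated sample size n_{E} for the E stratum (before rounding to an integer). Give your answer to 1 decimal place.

Neyman allocation: nₕ = n·NₕSₕ / Σⱼ NⱼSⱼ.
Σ NⱼSⱼ = 11305·277 + 18919·298 + 4983·130 = 9.417137 × 10^6.
n_{E} = 1556·11305·277 / (9.417137 × 10^6) = 517.4.

517.4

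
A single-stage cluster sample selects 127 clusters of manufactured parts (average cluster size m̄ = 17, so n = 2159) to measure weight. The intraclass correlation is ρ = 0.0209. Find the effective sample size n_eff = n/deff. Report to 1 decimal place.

1618.0

deff = 1 + (17 − 1)·0.0209 = 1 + 0.3344 = 1.3344.
n_eff = 2159 / 1.3344 = 1618.0.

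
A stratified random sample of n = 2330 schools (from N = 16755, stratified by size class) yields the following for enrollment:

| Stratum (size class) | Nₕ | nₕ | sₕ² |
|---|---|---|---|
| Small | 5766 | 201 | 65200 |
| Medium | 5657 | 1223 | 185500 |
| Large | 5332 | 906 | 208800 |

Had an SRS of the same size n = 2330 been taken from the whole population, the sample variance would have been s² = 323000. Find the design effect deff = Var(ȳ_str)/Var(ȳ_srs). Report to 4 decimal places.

0.5865

Var(ȳ_str) = Σ Wₕ²(1−fₕ)sₕ²/nₕ with Wₕ = Nₕ/16755:
  Small: (5766/16755)²·(1−201/5766)·65200/201 = 37.07682
  Medium: (5657/16755)²·(1−1223/5657)·185500/1223 = 13.552221
  Large: (5332/16755)²·(1−906/5332)·208800/906 = 19.373808
  → Var(ȳ_str) = 70.002849.
Var(ȳ_srs) = (1 − 2330/16755)·323000/2330 = 119.34878.
deff = 70.002849 / 119.34878 = 0.5865.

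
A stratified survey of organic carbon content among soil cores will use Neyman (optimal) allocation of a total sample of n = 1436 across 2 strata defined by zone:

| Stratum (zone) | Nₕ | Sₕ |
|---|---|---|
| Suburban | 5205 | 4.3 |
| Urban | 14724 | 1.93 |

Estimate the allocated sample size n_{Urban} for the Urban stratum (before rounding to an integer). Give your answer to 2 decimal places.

Neyman allocation: nₕ = n·NₕSₕ / Σⱼ NⱼSⱼ.
Σ NⱼSⱼ = 5205·4.3 + 14724·1.93 = 50798.82.
n_{Urban} = 1436·14724·1.93 / 50798.82 = 803.31.

803.31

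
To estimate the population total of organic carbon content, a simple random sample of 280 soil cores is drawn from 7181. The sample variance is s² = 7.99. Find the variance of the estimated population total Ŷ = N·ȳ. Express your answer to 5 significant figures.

1.4141 × 10^6

Var(Ŷ) = N²·Var(ȳ) = N²·(1 − n/N)·s²/n.
f = 280/7181 = 0.03899178; Var(ȳ) = 0.96100822·7.99/280 = 0.027423056.
Var(Ŷ) = 7181² · 0.027423056 = 1.4141182 × 10^6.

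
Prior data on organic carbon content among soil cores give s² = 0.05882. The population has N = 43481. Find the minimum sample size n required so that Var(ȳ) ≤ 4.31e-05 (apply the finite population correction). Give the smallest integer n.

Without fpc, n₀ = s²/D = 0.05882/4.31e-05 = 1364.7332.
With fpc, (1 − n/N)·s²/n ≤ D requires n ≥ n₀/(1 + n₀/N) = 1364.7332/(1 + 1364.7332/43481) = 1323.2020.
Rounding up, n = 1324.

1324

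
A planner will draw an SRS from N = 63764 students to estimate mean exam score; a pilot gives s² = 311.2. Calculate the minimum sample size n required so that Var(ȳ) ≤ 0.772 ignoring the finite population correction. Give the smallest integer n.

Without fpc, n₀ = s²/D = 311.2/0.772 = 403.1088.
Rounding up, n = 404.

404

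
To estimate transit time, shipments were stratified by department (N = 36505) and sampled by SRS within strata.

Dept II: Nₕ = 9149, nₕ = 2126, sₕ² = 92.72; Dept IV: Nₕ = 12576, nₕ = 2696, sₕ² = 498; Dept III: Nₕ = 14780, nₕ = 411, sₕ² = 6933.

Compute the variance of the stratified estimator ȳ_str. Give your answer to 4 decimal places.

Var(ȳ_str) = Σₕ Wₕ²(1 − fₕ)sₕ²/nₕ with Wₕ = Nₕ/N, N = 36505.
Dept II: Wₕ = 0.25062320; term = 0.25062320²·(1 − 0.23237512)·92.72/2126 = 0.0021028183.
Dept IV: Wₕ = 0.34450075; term = 0.34450075²·(1 − 0.21437659)·498/2696 = 0.017222818.
Dept III: Wₕ = 0.40487604; term = 0.40487604²·(1 − 0.02780785)·6933/411 = 2.6882871.
Sum = 2.7076127.

2.7076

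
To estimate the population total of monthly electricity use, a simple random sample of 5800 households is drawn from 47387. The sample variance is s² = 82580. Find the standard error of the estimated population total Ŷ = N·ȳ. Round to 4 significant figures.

Var(Ŷ) = N²·Var(ȳ) = N²·(1 − n/N)·s²/n.
f = 5800/47387 = 0.12239644; Var(ȳ) = 0.87760356·82580/5800 = 12.495259.
Var(Ŷ) = 47387² · 12.495259 = 2.8058451 × 10^10.
SE(Ŷ) = √(2.8058451 × 10^10) = 167500.

167500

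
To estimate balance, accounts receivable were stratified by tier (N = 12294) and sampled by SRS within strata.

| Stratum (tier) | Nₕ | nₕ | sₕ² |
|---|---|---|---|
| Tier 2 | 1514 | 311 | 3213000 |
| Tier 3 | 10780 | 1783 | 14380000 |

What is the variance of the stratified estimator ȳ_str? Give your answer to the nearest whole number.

Var(ȳ_str) = Σₕ Wₕ²(1 − fₕ)sₕ²/nₕ with Wₕ = Nₕ/N, N = 12294.
Tier 2: Wₕ = 0.12314950; term = 0.12314950²·(1 − 0.20541612)·3213000/311 = 124.49601.
Tier 3: Wₕ = 0.87685050; term = 0.87685050²·(1 − 0.16539889)·14380000/1783 = 5175.3247.
Sum = 5299.8207.

5300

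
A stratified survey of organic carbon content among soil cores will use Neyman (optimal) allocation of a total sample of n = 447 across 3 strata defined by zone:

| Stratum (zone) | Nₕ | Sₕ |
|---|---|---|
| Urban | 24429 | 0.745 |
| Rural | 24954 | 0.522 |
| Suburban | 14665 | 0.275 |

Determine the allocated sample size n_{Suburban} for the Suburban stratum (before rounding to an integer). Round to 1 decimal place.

51.1

Neyman allocation: nₕ = n·NₕSₕ / Σⱼ NⱼSⱼ.
Σ NⱼSⱼ = 24429·0.745 + 24954·0.522 + 14665·0.275 = 35258.468.
n_{Suburban} = 447·14665·0.275 / 35258.468 = 51.1.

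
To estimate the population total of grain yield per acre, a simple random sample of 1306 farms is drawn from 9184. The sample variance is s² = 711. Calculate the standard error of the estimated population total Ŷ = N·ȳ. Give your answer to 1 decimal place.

6276.1

Var(Ŷ) = N²·Var(ȳ) = N²·(1 − n/N)·s²/n.
f = 1306/9184 = 0.14220383; Var(ȳ) = 0.85779617·711/1306 = 0.46699317.
Var(Ŷ) = 9184² · 0.46699317 = 3.9388939 × 10^7.
SE(Ŷ) = √(3.9388939 × 10^7) = 6276.1.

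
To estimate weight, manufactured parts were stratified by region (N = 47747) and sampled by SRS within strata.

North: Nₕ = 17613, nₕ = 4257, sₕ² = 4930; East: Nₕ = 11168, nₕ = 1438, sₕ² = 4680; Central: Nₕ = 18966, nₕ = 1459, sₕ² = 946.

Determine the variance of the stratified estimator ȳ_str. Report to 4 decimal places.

0.3691

Var(ȳ_str) = Σₕ Wₕ²(1 − fₕ)sₕ²/nₕ with Wₕ = Nₕ/N, N = 47747.
North: Wₕ = 0.36888181; term = 0.36888181²·(1 − 0.24169647)·4930/4257 = 0.11949805.
East: Wₕ = 0.23389951; term = 0.23389951²·(1 − 0.12876074)·4680/1438 = 0.15512544.
Central: Wₕ = 0.39721867; term = 0.39721867²·(1 − 0.07692713)·946/1459 = 0.0944346.
Sum = 0.36905809.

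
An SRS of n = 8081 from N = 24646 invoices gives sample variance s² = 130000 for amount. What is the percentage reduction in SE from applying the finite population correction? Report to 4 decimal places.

18.0172

f = n/N = 8081/24646 = 0.32788282.
SE_no-fpc = √(s²/n) = 4.010875; SE_fpc = √((1−f)s²/n) = 3.2882257.
Ratio = √(1−f) = 0.81982753. Reduction = 100·(1 − 0.81982753) = 18.0172%.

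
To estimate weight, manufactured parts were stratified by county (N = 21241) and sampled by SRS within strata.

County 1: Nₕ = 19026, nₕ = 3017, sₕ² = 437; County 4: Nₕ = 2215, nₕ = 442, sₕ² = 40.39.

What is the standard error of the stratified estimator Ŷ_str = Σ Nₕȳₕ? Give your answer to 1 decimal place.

Var(Ŷ_str) = Σₕ Nₕ²(1 − fₕ)sₕ²/nₕ.
County 1: 19026²·(1 − 3017/19026)·437/3017 = 4.4118204 × 10^7.
County 4: 2215²·(1 − 442/2215)·40.39/442 = 358867.43.
Sum = 4.4477071 × 10^7.
SE = √(4.4477071 × 10^7) = 6669.1.

6669.1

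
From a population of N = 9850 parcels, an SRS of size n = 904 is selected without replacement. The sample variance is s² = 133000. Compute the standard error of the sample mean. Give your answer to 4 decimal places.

Under SRS without replacement, Var(ȳ) = (1 − f)·s²/n with f = n/N = 904/9850 = 0.09177665.
Var(ȳ) = (1 − 0.09177665)·133000/904 = 0.90822335·147.12389 = 133.62136.
SE(ȳ) = √(133.62136) = 11.5595.

11.5595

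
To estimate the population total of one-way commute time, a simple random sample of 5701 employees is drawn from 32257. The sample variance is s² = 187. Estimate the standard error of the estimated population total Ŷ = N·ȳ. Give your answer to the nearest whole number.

5301

Var(Ŷ) = N²·Var(ȳ) = N²·(1 − n/N)·s²/n.
f = 5701/32257 = 0.17673683; Var(ȳ) = 0.82326317·187/5701 = 0.027004072.
Var(Ŷ) = 32257² · 0.027004072 = 2.8098116 × 10^7.
SE(Ŷ) = √(2.8098116 × 10^7) = 5301.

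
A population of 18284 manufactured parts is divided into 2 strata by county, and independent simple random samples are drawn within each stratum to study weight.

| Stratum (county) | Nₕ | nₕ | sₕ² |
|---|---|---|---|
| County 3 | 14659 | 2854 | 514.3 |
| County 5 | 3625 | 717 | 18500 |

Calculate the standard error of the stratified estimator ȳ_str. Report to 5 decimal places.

Var(ȳ_str) = Σₕ Wₕ²(1 − fₕ)sₕ²/nₕ with Wₕ = Nₕ/N, N = 18284.
County 3: Wₕ = 0.80173923; term = 0.80173923²·(1 − 0.19469268)·514.3/2854 = 0.093280414.
County 5: Wₕ = 0.19826077; term = 0.19826077²·(1 − 0.19779310)·18500/717 = 0.81360304.
Sum = 0.90688345.
SE = √(0.90688345) = 0.95230.

0.95230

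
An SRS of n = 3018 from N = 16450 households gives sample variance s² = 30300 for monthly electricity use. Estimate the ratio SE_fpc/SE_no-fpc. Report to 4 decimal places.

f = n/N = 3018/16450 = 0.18346505.
SE_no-fpc = √(s²/n) = 3.1685583; SE_fpc = √((1−f)s²/n) = 2.8631829.
Ratio = √(1−f) = 0.90362324.

0.9036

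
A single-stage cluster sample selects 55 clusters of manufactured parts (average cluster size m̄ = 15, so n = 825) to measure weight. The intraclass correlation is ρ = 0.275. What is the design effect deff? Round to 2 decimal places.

deff = 1 + (15 − 1)·0.275 = 1 + 3.85 = 4.85.

4.85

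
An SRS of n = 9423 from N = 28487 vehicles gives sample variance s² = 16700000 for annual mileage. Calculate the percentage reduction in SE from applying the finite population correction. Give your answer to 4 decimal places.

18.1943

f = n/N = 9423/28487 = 0.33078246.
SE_no-fpc = √(s²/n) = 42.098211; SE_fpc = √((1−f)s²/n) = 34.438743.
Ratio = √(1−f) = 0.81805717. Reduction = 100·(1 − 0.81805717) = 18.1943%.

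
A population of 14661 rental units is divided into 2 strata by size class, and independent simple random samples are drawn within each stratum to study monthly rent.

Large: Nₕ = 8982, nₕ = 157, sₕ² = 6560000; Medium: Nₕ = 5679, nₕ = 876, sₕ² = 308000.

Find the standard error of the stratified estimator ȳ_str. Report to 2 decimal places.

Var(ȳ_str) = Σₕ Wₕ²(1 − fₕ)sₕ²/nₕ with Wₕ = Nₕ/N, N = 14661.
Large: Wₕ = 0.61264579; term = 0.61264579²·(1 − 0.01747940)·6560000/157 = 15408.656.
Medium: Wₕ = 0.38735421; term = 0.38735421²·(1 − 0.15425251)·308000/876 = 44.617361.
Sum = 15453.273.
SE = √(15453.273) = 124.31.

124.31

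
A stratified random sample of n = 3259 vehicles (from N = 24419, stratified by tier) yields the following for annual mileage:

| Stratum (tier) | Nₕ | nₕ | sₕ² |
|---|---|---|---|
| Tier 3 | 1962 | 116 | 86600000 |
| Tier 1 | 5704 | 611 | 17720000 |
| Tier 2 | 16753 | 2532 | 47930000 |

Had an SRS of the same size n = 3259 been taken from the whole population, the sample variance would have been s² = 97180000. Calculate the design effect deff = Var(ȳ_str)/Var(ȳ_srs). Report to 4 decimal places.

0.5229

Var(ȳ_str) = Σ Wₕ²(1−fₕ)sₕ²/nₕ with Wₕ = Nₕ/24419:
  Tier 3: (1962/24419)²·(1−116/1962)·86600000/116 = 4534.5569
  Tier 1: (5704/24419)²·(1−611/5704)·17720000/611 = 1412.9277
  Tier 2: (16753/24419)²·(1−2532/16753)·47930000/2532 = 7563.2891
  → Var(ȳ_str) = 13510.774.
Var(ȳ_srs) = (1 − 3259/24419)·97180000/3259 = 25839.275.
deff = 13510.774 / 25839.275 = 0.5229.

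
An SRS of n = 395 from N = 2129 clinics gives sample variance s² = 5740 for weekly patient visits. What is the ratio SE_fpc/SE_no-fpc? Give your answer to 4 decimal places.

f = n/N = 395/2129 = 0.18553311.
SE_no-fpc = √(s²/n) = 3.8120396; SE_fpc = √((1−f)s²/n) = 3.4402826.
Ratio = √(1−f) = 0.90247819.

0.9025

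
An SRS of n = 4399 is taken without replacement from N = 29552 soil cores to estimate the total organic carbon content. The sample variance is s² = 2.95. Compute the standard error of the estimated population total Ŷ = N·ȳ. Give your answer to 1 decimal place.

Var(Ŷ) = N²·Var(ȳ) = N²·(1 − n/N)·s²/n.
f = 4399/29552 = 0.14885625; Var(ȳ) = 0.85114375·2.95/4399 = 5.7078292 × 10^-4.
Var(Ŷ) = 29552² · (5.7078292 × 10^-4) = 498476.54.
SE(Ŷ) = √(498476.54) = 706.0.

706.0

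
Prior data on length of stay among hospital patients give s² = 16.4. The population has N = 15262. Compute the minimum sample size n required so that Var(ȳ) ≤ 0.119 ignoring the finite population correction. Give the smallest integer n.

138

Without fpc, n₀ = s²/D = 16.4/0.119 = 137.8151.
Rounding up, n = 138.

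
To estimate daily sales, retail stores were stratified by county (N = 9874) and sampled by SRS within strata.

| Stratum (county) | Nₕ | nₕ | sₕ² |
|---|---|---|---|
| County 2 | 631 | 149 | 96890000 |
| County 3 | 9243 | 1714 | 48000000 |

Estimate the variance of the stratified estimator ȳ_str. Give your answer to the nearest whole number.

Var(ȳ_str) = Σₕ Wₕ²(1 − fₕ)sₕ²/nₕ with Wₕ = Nₕ/N, N = 9874.
County 2: Wₕ = 0.06390521; term = 0.06390521²·(1 − 0.23613312)·96890000/149 = 2028.5366.
County 3: Wₕ = 0.93609479; term = 0.93609479²·(1 − 0.18543763)·48000000/1714 = 19989.154.
Sum = 22017.691.

22018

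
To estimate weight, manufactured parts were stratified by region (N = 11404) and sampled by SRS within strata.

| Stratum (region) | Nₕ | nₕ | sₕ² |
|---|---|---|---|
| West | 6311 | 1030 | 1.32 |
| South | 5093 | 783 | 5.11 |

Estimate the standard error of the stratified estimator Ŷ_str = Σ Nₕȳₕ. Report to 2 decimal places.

Var(Ŷ_str) = Σₕ Nₕ²(1 − fₕ)sₕ²/nₕ.
West: 6311²·(1 − 1030/6311)·1.32/1030 = 42712.113.
South: 5093²·(1 − 783/5093)·5.11/783 = 143255.1.
Sum = 185967.21.
SE = √(185967.21) = 431.24.

431.24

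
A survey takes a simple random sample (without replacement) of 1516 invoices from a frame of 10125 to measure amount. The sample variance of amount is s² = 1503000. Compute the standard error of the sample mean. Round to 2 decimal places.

29.03

Under SRS without replacement, Var(ȳ) = (1 − f)·s²/n with f = n/N = 1516/10125 = 0.14972840.
Var(ȳ) = (1 − 0.14972840)·1503000/1516 = 0.85027160·991.4248 = 842.98036.
SE(ȳ) = √(842.98036) = 29.03.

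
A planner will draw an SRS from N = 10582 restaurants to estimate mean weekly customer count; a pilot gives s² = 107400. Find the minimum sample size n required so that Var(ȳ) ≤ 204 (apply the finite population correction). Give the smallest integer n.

502

Without fpc, n₀ = s²/D = 107400/204 = 526.4706.
With fpc, (1 − n/N)·s²/n ≤ D requires n ≥ n₀/(1 + n₀/N) = 526.4706/(1 + 526.4706/10582) = 501.5193.
Rounding up, n = 502.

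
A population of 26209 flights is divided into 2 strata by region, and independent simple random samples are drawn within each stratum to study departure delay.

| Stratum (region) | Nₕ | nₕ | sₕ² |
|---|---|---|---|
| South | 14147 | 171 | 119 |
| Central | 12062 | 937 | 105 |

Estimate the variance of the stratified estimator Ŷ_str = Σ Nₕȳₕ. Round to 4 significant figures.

1.526 × 10^8

Var(Ŷ_str) = Σₕ Nₕ²(1 − fₕ)sₕ²/nₕ.
South: 14147²·(1 − 171/14147)·119/171 = 1.3759356 × 10^8.
Central: 12062²·(1 − 937/12062)·105/937 = 1.5037272 × 10^7.
Sum = 1.5263083 × 10^8.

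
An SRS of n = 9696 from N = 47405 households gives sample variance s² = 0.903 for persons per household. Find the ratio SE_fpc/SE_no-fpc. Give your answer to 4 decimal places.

f = n/N = 9696/47405 = 0.20453539.
SE_no-fpc = √(s²/n) = 0.0096504502; SE_fpc = √((1−f)s²/n) = 0.0086071229.
Ratio = √(1−f) = 0.89188823.

0.8919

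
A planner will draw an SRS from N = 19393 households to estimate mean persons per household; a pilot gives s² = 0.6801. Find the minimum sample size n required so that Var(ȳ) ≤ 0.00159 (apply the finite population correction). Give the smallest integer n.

419

Without fpc, n₀ = s²/D = 0.6801/0.00159 = 427.7358.
With fpc, (1 − n/N)·s²/n ≤ D requires n ≥ n₀/(1 + n₀/N) = 427.7358/(1 + 427.7358/19393) = 418.5052.
Rounding up, n = 419.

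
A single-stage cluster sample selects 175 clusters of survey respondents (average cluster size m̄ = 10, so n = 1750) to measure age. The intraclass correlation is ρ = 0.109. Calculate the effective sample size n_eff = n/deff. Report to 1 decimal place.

deff = 1 + (10 − 1)·0.109 = 1 + 0.981 = 1.981.
n_eff = 1750 / 1.981 = 883.4.

883.4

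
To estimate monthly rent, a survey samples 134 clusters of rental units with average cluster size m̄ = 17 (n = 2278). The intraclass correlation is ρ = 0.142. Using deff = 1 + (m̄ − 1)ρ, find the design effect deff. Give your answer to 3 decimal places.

deff = 1 + (17 − 1)·0.142 = 1 + 2.272 = 3.272.

3.272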